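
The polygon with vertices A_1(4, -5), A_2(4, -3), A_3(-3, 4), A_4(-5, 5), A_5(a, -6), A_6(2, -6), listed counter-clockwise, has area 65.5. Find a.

Write out the shoelace sum; only the two edges meeting at A_5 involve a:
2·Area = [((-5)·(-6) − a·5) + (a·(-6) − 2·(-6))] + 34
       = -11·a + 76 = 131
⇒ a = -5.

-5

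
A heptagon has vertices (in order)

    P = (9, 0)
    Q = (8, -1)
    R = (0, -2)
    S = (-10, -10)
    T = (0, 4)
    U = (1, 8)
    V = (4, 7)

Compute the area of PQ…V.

88.5

Apply the surveyor's formula: 2A = Σ (x_i·y_{i+1} − x_{i+1}·y_i), indices taken mod 7.
Σ = (-9) + (-16) + (-20) + (-40) + (-4) + (-25) + (-63) = -177
Area = |Σ|/2 = 88.5.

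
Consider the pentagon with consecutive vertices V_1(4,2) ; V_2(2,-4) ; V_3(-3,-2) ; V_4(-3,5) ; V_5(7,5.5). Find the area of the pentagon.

58.25

Σ = (-20) + (-16) + (-21) + (-51.5) + (-8) = -116.5
Area = |Σ|/2 = 58.25.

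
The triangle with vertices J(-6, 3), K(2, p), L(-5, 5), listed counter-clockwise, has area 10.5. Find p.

The doubled signed area Σ (x_i y_{i+1} − x_{i+1} y_i) is linear in p.
With p=0 it equals 19; the coefficient of p is -1 (from the two edges through K).
So -1·p + 19 = 2·10.5 = 21 ⇒ p = -2.

-2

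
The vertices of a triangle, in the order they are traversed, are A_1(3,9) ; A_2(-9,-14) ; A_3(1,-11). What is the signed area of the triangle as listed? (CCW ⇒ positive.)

Apply Gauss's area formula: 2A = Σ (x_i·y_{i+1} − x_{i+1}·y_i), indices taken mod 3.
Σ = (39) + (113) + (42) = 194
Signed area = Σ/2 = 97 (positive ⇒ counter-clockwise traversal).

97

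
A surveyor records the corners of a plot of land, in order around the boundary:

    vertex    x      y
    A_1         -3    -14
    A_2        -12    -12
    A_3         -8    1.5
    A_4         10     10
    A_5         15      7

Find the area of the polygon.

305

Cross-terms: -132, -114, -95, -80, -189  ⇒  Σ = -610
Area = |Σ|/2 = 305.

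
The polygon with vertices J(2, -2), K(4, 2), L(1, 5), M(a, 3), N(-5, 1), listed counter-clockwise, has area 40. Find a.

-6

The doubled signed area Σ (x_i y_{i+1} − x_{i+1} y_i) is linear in a.
With a=0 it equals 56; the coefficient of a is -4 (from the two edges through M).
So -4·a + 56 = 2·40 = 80 ⇒ a = -6.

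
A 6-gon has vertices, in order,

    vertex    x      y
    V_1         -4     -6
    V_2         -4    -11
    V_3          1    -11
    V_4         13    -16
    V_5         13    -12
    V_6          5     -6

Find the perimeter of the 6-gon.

|V_1V_2| = √((0)² + (-5)²) = √25 = 5
|V_2V_3| = √((5)² + (0)²) = √25 = 5
|V_3V_4| = √((12)² + (-5)²) = √169 = 13
|V_4V_5| = √((0)² + (4)²) = √16 = 4
|V_5V_6| = √((-8)² + (6)²) = √100 = 10
|V_6V_1| = √((-9)² + (0)²) = √81 = 9
Perimeter = 5 + 5 + 13 + 4 + 10 + 9 = 46.

46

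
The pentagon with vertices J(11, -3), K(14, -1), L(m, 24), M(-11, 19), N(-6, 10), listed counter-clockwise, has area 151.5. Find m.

Write out the shoelace sum; only the two edges meeting at L involve m:
2·Area = [(14·24 − m·(-1)) + (m·19 − (-11)·24)] + -57
       = 20·m + 543 = 303
⇒ m = -12.

-12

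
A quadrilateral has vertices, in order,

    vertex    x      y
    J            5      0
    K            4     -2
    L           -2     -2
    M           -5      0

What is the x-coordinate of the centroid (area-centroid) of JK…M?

11/24

Apply Gauss's area formula. First the cross-terms c_i = x_i·y_{i+1} − x_{i+1}·y_i:
  -10, -12, -10, 0  ⇒  2A = -32, A = -16.
Then Σ (x_i + x_{i+1})·c_i = -44, so x̄ = -44 / (6·(-16)) = 11/24.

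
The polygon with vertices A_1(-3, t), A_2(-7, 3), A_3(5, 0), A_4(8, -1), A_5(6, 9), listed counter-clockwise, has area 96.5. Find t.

9

Write out the shoelace sum; only the two edges meeting at A_1 involve t:
2·Area = [(6·t − (-3)·9) + ((-3)·3 − (-7)·t)] + 58
       = 13·t + 76 = 193
⇒ t = 9.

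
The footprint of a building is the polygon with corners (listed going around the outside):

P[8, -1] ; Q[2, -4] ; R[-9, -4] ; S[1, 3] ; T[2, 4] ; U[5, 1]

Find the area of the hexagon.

65

Apply the surveyor's formula: 2A = Σ (x_i·y_{i+1} − x_{i+1}·y_i), indices taken mod 6.
Σ = (-30) + (-44) + (-23) + (-2) + (-18) + (-13) = -130
Area = |Σ|/2 = 65.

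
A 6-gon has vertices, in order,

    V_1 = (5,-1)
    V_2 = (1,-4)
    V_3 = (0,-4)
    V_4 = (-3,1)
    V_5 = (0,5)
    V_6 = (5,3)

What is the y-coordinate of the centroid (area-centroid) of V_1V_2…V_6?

Apply the shoelace formula. First the cross-terms c_i = x_i·y_{i+1} − x_{i+1}·y_i:
  -19, -4, -12, -15, -25, -20  ⇒  2A = -95, A = -47.5.
Then Σ (y_i + y_{i+1})·c_i = -167, so ȳ = -167 / (6·(-47.5)) = 167/285.

167/285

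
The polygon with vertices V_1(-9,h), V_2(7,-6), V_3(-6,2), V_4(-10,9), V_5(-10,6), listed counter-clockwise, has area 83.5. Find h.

-5

The doubled signed area Σ (x_i y_{i+1} − x_{i+1} y_i) is linear in h.
With h=0 it equals 82; the coefficient of h is -17 (from the two edges through V_1).
So -17·h + 82 = 2·83.5 = 167 ⇒ h = -5.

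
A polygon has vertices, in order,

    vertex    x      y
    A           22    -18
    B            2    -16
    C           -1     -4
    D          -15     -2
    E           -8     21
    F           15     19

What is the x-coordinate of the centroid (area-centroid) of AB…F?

Apply Gauss's area formula. First the cross-terms c_i = x_i·y_{i+1} − x_{i+1}·y_i:
  -316, -24, -58, -331, -467, -688  ⇒  2A = -1884, A = -942.
Then Σ (x_i + x_{i+1})·c_i = -27792, so x̄ = -27792 / (6·(-942)) = 772/157.

772/157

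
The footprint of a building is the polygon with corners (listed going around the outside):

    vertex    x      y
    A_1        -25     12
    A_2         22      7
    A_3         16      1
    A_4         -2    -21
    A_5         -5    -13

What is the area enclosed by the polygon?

663.5

Apply the surveyor's formula: 2A = Σ (x_i·y_{i+1} − x_{i+1}·y_i), indices taken mod 5.
A_1→A_2: (-25)(7) − (22)(12) = -439
A_2→A_3: (22)(1) − (16)(7) = -90
A_3→A_4: (16)(-21) − (-2)(1) = -334
A_4→A_5: (-2)(-13) − (-5)(-21) = -79
A_5→A_1: (-5)(12) − (-25)(-13) = -385
Σ = -1327
Area = |Σ|/2 = 663.5.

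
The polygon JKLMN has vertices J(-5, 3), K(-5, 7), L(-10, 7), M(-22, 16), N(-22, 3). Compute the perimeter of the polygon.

|JK| = √((0)² + (4)²) = √16 = 4
|KL| = √((-5)² + (0)²) = √25 = 5
|LM| = √((-12)² + (9)²) = √225 = 15
|MN| = √((0)² + (-13)²) = √169 = 13
|NJ| = √((17)² + (0)²) = √289 = 17
Perimeter = 4 + 5 + 15 + 13 + 17 = 54.

54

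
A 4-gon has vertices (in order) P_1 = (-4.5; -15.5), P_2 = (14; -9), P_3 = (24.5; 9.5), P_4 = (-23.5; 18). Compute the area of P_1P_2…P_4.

860.25

P_1→P_2: (-4.5)(-9) − (14)(-15.5) = 257.5
P_2→P_3: (14)(9.5) − (24.5)(-9) = 353.5
P_3→P_4: (24.5)(18) − (-23.5)(9.5) = 664.25
P_4→P_1: (-23.5)(-15.5) − (-4.5)(18) = 445.25
Σ = 1720.5
Area = |Σ|/2 = 860.25.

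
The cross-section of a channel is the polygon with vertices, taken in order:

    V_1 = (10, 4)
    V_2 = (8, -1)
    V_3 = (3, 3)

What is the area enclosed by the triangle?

16.5

Apply the shoelace (surveyor's) formula: 2A = Σ (x_i·y_{i+1} − x_{i+1}·y_i), indices taken mod 3.
V_1→V_2: (10)(-1) − (8)(4) = -42
V_2→V_3: (8)(3) − (3)(-1) = 27
V_3→V_1: (3)(4) − (10)(3) = -18
Σ = -33
Area = |Σ|/2 = 16.5.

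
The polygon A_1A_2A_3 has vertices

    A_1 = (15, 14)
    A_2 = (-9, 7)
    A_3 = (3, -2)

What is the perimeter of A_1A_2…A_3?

|A_1A_2| = √((-24)² + (-7)²) = √625 = 25
|A_2A_3| = √((12)² + (-9)²) = √225 = 15
|A_3A_1| = √((12)² + (16)²) = √400 = 20
Perimeter = 25 + 15 + 20 = 60.

60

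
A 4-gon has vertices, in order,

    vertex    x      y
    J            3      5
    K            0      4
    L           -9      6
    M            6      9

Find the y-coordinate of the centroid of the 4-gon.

415/66

Apply the shoelace (surveyor's) formula. First the cross-terms c_i = x_i·y_{i+1} − x_{i+1}·y_i:
  12, 36, -117, 3  ⇒  2A = -66, A = -33.
Then Σ (y_i + y_{i+1})·c_i = -1245, so ȳ = -1245 / (6·(-33)) = 415/66.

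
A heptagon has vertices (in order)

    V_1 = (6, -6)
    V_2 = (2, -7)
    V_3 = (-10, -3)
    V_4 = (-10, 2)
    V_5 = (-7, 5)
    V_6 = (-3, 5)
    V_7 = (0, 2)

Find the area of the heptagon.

Apply the surveyor's formula: 2A = Σ (x_i·y_{i+1} − x_{i+1}·y_i), indices taken mod 7.
Σ = (-30) + (-76) + (-50) + (-36) + (-20) + (-6) + (-12) = -230
Area = |Σ|/2 = 115.

115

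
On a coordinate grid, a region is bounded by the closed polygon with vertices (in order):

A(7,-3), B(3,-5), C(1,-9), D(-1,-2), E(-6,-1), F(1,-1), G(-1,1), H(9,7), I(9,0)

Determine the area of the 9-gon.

84.5

Apply Gauss's area formula: 2A = Σ (x_i·y_{i+1} − x_{i+1}·y_i), indices taken mod 9.
Σ = (-26) + (-22) + (-11) + (-11) + (7) + (0) + (-16) + (-63) + (-27) = -169
Area = |Σ|/2 = 84.5.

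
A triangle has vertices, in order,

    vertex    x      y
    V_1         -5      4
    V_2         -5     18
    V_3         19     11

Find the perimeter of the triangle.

64

|V_1V_2| = √((0)² + (14)²) = √196 = 14
|V_2V_3| = √((24)² + (-7)²) = √625 = 25
|V_3V_1| = √((-24)² + (-7)²) = √625 = 25
Perimeter = 14 + 25 + 25 = 64.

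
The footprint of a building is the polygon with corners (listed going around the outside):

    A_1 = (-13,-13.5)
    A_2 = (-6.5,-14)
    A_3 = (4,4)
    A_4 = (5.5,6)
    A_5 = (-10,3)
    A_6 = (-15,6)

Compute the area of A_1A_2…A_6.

Apply the surveyor's formula: 2A = Σ (x_i·y_{i+1} − x_{i+1}·y_i), indices taken mod 6.
Cross-terms: 94.25, 30, 2, 76.5, -15, 280.5  ⇒  Σ = 468.25
Area = |Σ|/2 = 234.125.

234.125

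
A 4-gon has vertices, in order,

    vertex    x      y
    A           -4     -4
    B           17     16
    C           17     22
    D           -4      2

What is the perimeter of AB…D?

70

|AB| = √((21)² + (20)²) = √841 = 29
|BC| = √((0)² + (6)²) = √36 = 6
|CD| = √((-21)² + (-20)²) = √841 = 29
|DA| = √((0)² + (-6)²) = √36 = 6
Perimeter = 29 + 6 + 29 + 6 = 70.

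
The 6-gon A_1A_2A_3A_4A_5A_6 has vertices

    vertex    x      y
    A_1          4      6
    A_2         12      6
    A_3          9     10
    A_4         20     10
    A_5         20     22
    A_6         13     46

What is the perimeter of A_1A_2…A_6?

|A_1A_2| = √((8)² + (0)²) = √64 = 8
|A_2A_3| = √((-3)² + (4)²) = √25 = 5
|A_3A_4| = √((11)² + (0)²) = √121 = 11
|A_4A_5| = √((0)² + (12)²) = √144 = 12
|A_5A_6| = √((-7)² + (24)²) = √625 = 25
|A_6A_1| = √((-9)² + (-40)²) = √1681 = 41
Perimeter = 8 + 5 + 11 + 12 + 25 + 41 = 102.

102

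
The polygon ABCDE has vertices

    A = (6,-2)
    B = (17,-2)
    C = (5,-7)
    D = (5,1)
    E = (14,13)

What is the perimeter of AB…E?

64

|AB| = √((11)² + (0)²) = √121 = 11
|BC| = √((-12)² + (-5)²) = √169 = 13
|CD| = √((0)² + (8)²) = √64 = 8
|DE| = √((9)² + (12)²) = √225 = 15
|EA| = √((-8)² + (-15)²) = √289 = 17
Perimeter = 11 + 13 + 8 + 15 + 17 = 64.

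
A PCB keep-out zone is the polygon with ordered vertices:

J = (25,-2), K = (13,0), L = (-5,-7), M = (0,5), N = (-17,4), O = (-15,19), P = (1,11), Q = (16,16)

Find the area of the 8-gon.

522

Apply the surveyor's formula: 2A = Σ (x_i·y_{i+1} − x_{i+1}·y_i), indices taken mod 8.
Σ = (26) + (-91) + (-25) + (85) + (-263) + (-184) + (-160) + (-432) = -1044
Area = |Σ|/2 = 522.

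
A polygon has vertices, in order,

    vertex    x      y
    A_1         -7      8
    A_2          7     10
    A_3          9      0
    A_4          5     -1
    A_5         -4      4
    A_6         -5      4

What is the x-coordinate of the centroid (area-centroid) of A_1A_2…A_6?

Apply Gauss's area formula. First the cross-terms c_i = x_i·y_{i+1} − x_{i+1}·y_i:
  -126, -90, -9, 16, 4, -12  ⇒  2A = -217, A = -108.5.
Then Σ (x_i + x_{i+1})·c_i = -1442, so x̄ = -1442 / (6·(-108.5)) = 206/93.

206/93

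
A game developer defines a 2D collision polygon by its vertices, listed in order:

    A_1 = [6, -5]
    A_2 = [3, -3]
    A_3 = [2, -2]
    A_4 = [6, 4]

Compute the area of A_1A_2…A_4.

18.5

Σ = (-3) + (0) + (20) + (-54) = -37
Area = |Σ|/2 = 18.5.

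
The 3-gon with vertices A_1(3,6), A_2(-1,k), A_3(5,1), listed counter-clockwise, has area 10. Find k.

Write out the shoelace sum; only the two edges meeting at A_2 involve k:
2·Area = [(3·k − (-1)·6) + ((-1)·1 − 5·k)] + 27
       = -2·k + 32 = 20
⇒ k = 6.

6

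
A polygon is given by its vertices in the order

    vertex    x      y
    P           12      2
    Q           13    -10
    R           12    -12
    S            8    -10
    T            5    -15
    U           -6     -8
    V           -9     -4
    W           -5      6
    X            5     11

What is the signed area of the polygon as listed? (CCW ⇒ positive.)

-367.5

Cross-terms: -146, -36, -24, -70, -130, -48, -74, -85, -122  ⇒  Σ = -735
Signed area = Σ/2 = -367.5 (negative ⇒ clockwise traversal).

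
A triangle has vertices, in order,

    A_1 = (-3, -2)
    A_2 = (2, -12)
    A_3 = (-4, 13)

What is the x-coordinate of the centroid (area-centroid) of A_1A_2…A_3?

-5/3

Apply the surveyor's formula. First the cross-terms c_i = x_i·y_{i+1} − x_{i+1}·y_i:
  40, -22, 47  ⇒  2A = 65, A = 32.5.
Then Σ (x_i + x_{i+1})·c_i = -325, so x̄ = -325 / (6·32.5) = -5/3.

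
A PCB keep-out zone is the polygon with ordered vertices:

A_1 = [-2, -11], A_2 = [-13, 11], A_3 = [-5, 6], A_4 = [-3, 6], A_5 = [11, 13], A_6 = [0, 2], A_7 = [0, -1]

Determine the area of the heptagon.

Apply the shoelace formula: 2A = Σ (x_i·y_{i+1} − x_{i+1}·y_i), indices taken mod 7.
Cross-terms: -165, -23, -12, -105, 22, 0, -2  ⇒  Σ = -285
Area = |Σ|/2 = 142.5.

142.5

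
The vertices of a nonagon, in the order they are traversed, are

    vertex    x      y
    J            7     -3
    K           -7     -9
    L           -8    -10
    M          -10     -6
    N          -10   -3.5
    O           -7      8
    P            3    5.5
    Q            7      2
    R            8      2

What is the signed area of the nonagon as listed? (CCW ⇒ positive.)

Apply Gauss's area formula: 2A = Σ (x_i·y_{i+1} − x_{i+1}·y_i), indices taken mod 9.
J→K: (7)(-9) − (-7)(-3) = -84
K→L: (-7)(-10) − (-8)(-9) = -2
L→M: (-8)(-6) − (-10)(-10) = -52
M→N: (-10)(-3.5) − (-10)(-6) = -25
N→O: (-10)(8) − (-7)(-3.5) = -104.5
O→P: (-7)(5.5) − (3)(8) = -62.5
P→Q: (3)(2) − (7)(5.5) = -32.5
Q→R: (7)(2) − (8)(2) = -2
R→J: (8)(-3) − (7)(2) = -38
Σ = -402.5
Signed area = Σ/2 = -201.25 (negative ⇒ clockwise traversal).

-201.25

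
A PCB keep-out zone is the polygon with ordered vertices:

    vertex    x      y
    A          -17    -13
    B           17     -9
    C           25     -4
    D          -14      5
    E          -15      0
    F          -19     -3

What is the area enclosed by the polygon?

Cross-terms: 374, 157, 69, 75, 45, 196  ⇒  Σ = 916
Area = |Σ|/2 = 458.

458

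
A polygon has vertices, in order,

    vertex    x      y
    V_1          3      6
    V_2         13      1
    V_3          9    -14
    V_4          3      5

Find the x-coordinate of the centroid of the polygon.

1085/132

Apply the shoelace formula. First the cross-terms c_i = x_i·y_{i+1} − x_{i+1}·y_i:
  -75, -191, 87, 3  ⇒  2A = -176, A = -88.
Then Σ (x_i + x_{i+1})·c_i = -4340, so x̄ = -4340 / (6·(-88)) = 1085/132.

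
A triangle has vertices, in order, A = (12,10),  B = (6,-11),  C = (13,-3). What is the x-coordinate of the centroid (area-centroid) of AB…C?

31/3

Apply the shoelace formula. First the cross-terms c_i = x_i·y_{i+1} − x_{i+1}·y_i:
  -192, 125, 166  ⇒  2A = 99, A = 49.5.
Then Σ (x_i + x_{i+1})·c_i = 3069, so x̄ = 3069 / (6·49.5) = 31/3.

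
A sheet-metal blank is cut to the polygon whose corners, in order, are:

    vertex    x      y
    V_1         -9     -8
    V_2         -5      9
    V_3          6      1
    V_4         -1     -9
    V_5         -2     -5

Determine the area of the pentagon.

137.5

Apply the surveyor's formula: 2A = Σ (x_i·y_{i+1} − x_{i+1}·y_i), indices taken mod 5.
V_1→V_2: (-9)(9) − (-5)(-8) = -121
V_2→V_3: (-5)(1) − (6)(9) = -59
V_3→V_4: (6)(-9) − (-1)(1) = -53
V_4→V_5: (-1)(-5) − (-2)(-9) = -13
V_5→V_1: (-2)(-8) − (-9)(-5) = -29
Σ = -275
Area = |Σ|/2 = 137.5.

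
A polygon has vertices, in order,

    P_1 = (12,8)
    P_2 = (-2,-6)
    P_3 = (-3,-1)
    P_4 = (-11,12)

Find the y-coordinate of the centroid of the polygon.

Apply the shoelace (surveyor's) formula. First the cross-terms c_i = x_i·y_{i+1} − x_{i+1}·y_i:
  -56, -16, -47, -232  ⇒  2A = -351, A = -175.5.
Then Σ (y_i + y_{i+1})·c_i = -5157, so ȳ = -5157 / (6·(-175.5)) = 191/39.

191/39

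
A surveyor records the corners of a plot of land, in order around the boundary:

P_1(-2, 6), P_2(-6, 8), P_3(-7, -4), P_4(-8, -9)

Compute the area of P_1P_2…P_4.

32.5

Apply the shoelace (surveyor's) formula: 2A = Σ (x_i·y_{i+1} − x_{i+1}·y_i), indices taken mod 4.
Σ = (20) + (80) + (31) + (-66) = 65
Area = |Σ|/2 = 32.5.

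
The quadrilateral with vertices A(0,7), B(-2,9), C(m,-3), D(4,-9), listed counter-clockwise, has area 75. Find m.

-5

The doubled signed area Σ (x_i y_{i+1} − x_{i+1} y_i) is linear in m.
With m=0 it equals 60; the coefficient of m is -18 (from the two edges through C).
So -18·m + 60 = 2·75 = 150 ⇒ m = -5.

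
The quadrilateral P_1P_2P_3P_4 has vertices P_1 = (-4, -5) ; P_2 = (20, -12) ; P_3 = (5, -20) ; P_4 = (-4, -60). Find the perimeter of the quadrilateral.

|P_1P_2| = √((24)² + (-7)²) = √625 = 25
|P_2P_3| = √((-15)² + (-8)²) = √289 = 17
|P_3P_4| = √((-9)² + (-40)²) = √1681 = 41
|P_4P_1| = √((0)² + (55)²) = √3025 = 55
Perimeter = 25 + 17 + 41 + 55 = 138.

138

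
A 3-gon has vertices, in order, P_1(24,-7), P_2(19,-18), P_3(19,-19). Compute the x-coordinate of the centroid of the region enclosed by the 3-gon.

62/3

Apply the surveyor's formula. First the cross-terms c_i = x_i·y_{i+1} − x_{i+1}·y_i:
  -299, -19, 323  ⇒  2A = 5, A = 2.5.
Then Σ (x_i + x_{i+1})·c_i = 310, so x̄ = 310 / (6·2.5) = 62/3.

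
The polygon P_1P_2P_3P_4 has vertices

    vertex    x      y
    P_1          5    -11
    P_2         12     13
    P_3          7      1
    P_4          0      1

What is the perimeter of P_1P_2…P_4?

58

|P_1P_2| = √((7)² + (24)²) = √625 = 25
|P_2P_3| = √((-5)² + (-12)²) = √169 = 13
|P_3P_4| = √((-7)² + (0)²) = √49 = 7
|P_4P_1| = √((5)² + (-12)²) = √169 = 13
Perimeter = 25 + 13 + 7 + 13 = 58.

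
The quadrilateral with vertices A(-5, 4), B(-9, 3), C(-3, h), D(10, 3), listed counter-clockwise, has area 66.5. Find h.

-3

The doubled signed area Σ (x_i y_{i+1} − x_{i+1} y_i) is linear in h.
With h=0 it equals 76; the coefficient of h is -19 (from the two edges through C).
So -19·h + 76 = 2·66.5 = 133 ⇒ h = -3.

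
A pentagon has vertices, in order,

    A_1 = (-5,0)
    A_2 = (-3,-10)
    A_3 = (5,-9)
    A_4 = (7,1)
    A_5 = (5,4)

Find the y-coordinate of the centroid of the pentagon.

-68/21

Apply the shoelace (surveyor's) formula. First the cross-terms c_i = x_i·y_{i+1} − x_{i+1}·y_i:
  50, 77, 68, 23, 20  ⇒  2A = 238, A = 119.
Then Σ (y_i + y_{i+1})·c_i = -2312, so ȳ = -2312 / (6·119) = -68/21.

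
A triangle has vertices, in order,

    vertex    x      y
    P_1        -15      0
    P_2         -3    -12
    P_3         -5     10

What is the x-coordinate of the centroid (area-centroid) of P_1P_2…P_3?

-23/3

Apply Gauss's area formula. First the cross-terms c_i = x_i·y_{i+1} − x_{i+1}·y_i:
  180, -90, 150  ⇒  2A = 240, A = 120.
Then Σ (x_i + x_{i+1})·c_i = -5520, so x̄ = -5520 / (6·120) = -23/3.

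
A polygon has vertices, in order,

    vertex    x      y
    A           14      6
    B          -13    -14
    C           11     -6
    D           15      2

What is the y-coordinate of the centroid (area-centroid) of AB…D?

Apply the surveyor's formula. First the cross-terms c_i = x_i·y_{i+1} − x_{i+1}·y_i:
  -118, 232, 112, 62  ⇒  2A = 288, A = 144.
Then Σ (y_i + y_{i+1})·c_i = -3648, so ȳ = -3648 / (6·144) = -38/9.

-38/9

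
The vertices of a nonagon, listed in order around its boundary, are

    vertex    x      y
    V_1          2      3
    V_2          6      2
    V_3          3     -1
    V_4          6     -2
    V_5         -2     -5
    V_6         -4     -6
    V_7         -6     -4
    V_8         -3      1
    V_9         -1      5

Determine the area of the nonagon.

66.5

Apply Gauss's area formula: 2A = Σ (x_i·y_{i+1} − x_{i+1}·y_i), indices taken mod 9.
V_1→V_2: (2)(2) − (6)(3) = -14
V_2→V_3: (6)(-1) − (3)(2) = -12
V_3→V_4: (3)(-2) − (6)(-1) = 0
V_4→V_5: (6)(-5) − (-2)(-2) = -34
V_5→V_6: (-2)(-6) − (-4)(-5) = -8
V_6→V_7: (-4)(-4) − (-6)(-6) = -20
V_7→V_8: (-6)(1) − (-3)(-4) = -18
V_8→V_9: (-3)(5) − (-1)(1) = -14
V_9→V_1: (-1)(3) − (2)(5) = -13
Σ = -133
Area = |Σ|/2 = 66.5.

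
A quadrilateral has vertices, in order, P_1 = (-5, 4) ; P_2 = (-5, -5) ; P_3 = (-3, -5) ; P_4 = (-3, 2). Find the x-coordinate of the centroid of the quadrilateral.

Apply the shoelace formula. First the cross-terms c_i = x_i·y_{i+1} − x_{i+1}·y_i:
  45, 10, -21, -2  ⇒  2A = 32, A = 16.
Then Σ (x_i + x_{i+1})·c_i = -388, so x̄ = -388 / (6·16) = -97/24.

-97/24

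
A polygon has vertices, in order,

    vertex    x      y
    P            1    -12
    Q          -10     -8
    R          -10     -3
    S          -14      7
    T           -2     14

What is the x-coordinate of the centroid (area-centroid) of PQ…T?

-553/99

Apply Gauss's area formula. First the cross-terms c_i = x_i·y_{i+1} − x_{i+1}·y_i:
  -128, -50, -112, -182, 10  ⇒  2A = -462, A = -231.
Then Σ (x_i + x_{i+1})·c_i = 7742, so x̄ = 7742 / (6·(-231)) = -553/99.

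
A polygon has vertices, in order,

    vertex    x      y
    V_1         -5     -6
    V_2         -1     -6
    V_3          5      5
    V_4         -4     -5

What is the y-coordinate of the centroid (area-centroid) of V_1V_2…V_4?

Apply the shoelace formula. First the cross-terms c_i = x_i·y_{i+1} − x_{i+1}·y_i:
  24, 25, -5, -1  ⇒  2A = 43, A = 21.5.
Then Σ (y_i + y_{i+1})·c_i = -302, so ȳ = -302 / (6·21.5) = -302/129.

-302/129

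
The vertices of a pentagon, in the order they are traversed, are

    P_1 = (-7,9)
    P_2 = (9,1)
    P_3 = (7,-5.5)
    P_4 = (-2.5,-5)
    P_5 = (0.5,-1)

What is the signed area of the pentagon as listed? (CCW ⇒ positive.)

-95.375

Σ = (-88) + (-56.5) + (-48.75) + (5) + (-2.5) = -190.75
Signed area = Σ/2 = -95.375 (negative ⇒ clockwise traversal).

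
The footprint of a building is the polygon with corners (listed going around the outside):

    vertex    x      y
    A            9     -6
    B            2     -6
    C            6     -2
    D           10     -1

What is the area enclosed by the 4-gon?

Apply the shoelace (surveyor's) formula: 2A = Σ (x_i·y_{i+1} − x_{i+1}·y_i), indices taken mod 4.
Σ = (-42) + (32) + (14) + (-51) = -47
Area = |Σ|/2 = 23.5.

23.5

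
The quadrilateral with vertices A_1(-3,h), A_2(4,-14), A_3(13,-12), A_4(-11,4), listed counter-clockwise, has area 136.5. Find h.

-11

The doubled signed area Σ (x_i y_{i+1} − x_{i+1} y_i) is linear in h.
With h=0 it equals 108; the coefficient of h is -15 (from the two edges through A_1).
So -15·h + 108 = 2·136.5 = 273 ⇒ h = -11.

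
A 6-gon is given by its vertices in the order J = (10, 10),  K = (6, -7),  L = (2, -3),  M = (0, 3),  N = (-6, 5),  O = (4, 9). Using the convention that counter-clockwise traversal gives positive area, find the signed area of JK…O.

Apply the shoelace (surveyor's) formula: 2A = Σ (x_i·y_{i+1} − x_{i+1}·y_i), indices taken mod 6.
Cross-terms: -130, -4, 6, 18, -74, -50  ⇒  Σ = -234
Signed area = Σ/2 = -117 (negative ⇒ clockwise traversal).

-117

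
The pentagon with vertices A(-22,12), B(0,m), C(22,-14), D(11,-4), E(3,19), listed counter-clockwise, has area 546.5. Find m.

-8

Write out the shoelace sum; only the two edges meeting at B involve m:
2·Area = [((-22)·m − 0·12) + (0·(-14) − 22·m)] + 741
       = -44·m + 741 = 1093
⇒ m = -8.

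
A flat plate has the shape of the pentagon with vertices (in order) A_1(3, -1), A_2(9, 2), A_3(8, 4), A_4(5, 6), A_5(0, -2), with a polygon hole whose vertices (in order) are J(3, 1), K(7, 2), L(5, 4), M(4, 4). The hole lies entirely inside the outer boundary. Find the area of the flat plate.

Outer boundary:
Apply the shoelace (surveyor's) formula: 2A = Σ (x_i·y_{i+1} − x_{i+1}·y_i), indices taken mod 5.
Σ = (15) + (20) + (28) + (-10) + (6) = 59
Area = |Σ|/2 = 29.5.
Hole:
Apply Gauss's area formula: 2A = Σ (x_i·y_{i+1} − x_{i+1}·y_i), indices taken mod 4.
Cross-terms: -1, 18, 4, -8  ⇒  Σ = 13
Area = |Σ|/2 = 6.5.
Net area = 29.5 − 6.5 = 23.

23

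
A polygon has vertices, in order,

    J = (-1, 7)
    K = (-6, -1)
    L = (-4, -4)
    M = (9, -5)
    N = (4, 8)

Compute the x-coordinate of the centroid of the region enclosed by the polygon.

19/13

Apply Gauss's area formula. First the cross-terms c_i = x_i·y_{i+1} − x_{i+1}·y_i:
  43, 20, 56, 92, 36  ⇒  2A = 247, A = 123.5.
Then Σ (x_i + x_{i+1})·c_i = 1083, so x̄ = 1083 / (6·123.5) = 19/13.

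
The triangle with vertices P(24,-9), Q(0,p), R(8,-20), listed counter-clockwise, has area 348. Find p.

The doubled signed area Σ (x_i y_{i+1} − x_{i+1} y_i) is linear in p.
With p=0 it equals 408; the coefficient of p is 16 (from the two edges through Q).
So 16·p + 408 = 2·348 = 696 ⇒ p = 18.

18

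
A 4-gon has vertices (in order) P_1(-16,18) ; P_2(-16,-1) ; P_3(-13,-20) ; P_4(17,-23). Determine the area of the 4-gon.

Σ = (304) + (307) + (639) + (-62) = 1188
Area = |Σ|/2 = 594.

594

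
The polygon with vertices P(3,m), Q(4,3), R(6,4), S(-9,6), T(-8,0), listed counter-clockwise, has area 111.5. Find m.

-8

Write out the shoelace sum; only the two edges meeting at P involve m:
2·Area = [((-8)·m − 3·0) + (3·3 − 4·m)] + 118
       = -12·m + 127 = 223
⇒ m = -8.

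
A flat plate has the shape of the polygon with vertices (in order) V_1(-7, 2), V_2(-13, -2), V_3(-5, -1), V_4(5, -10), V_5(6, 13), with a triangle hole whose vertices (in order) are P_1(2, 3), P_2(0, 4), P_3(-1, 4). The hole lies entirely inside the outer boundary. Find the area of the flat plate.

162.5

Outer boundary:
V_1→V_2: (-7)(-2) − (-13)(2) = 40
V_2→V_3: (-13)(-1) − (-5)(-2) = 3
V_3→V_4: (-5)(-10) − (5)(-1) = 55
V_4→V_5: (5)(13) − (6)(-10) = 125
V_5→V_1: (6)(2) − (-7)(13) = 103
Σ = 326
Area = |Σ|/2 = 163.
Hole:
Apply Gauss's area formula: 2A = Σ (x_i·y_{i+1} − x_{i+1}·y_i), indices taken mod 3.
P_1→P_2: (2)(4) − (0)(3) = 8
P_2→P_3: (0)(4) − (-1)(4) = 4
P_3→P_1: (-1)(3) − (2)(4) = -11
Σ = 1
Area = |Σ|/2 = 0.5.
Net area = 163 − 0.5 = 162.5.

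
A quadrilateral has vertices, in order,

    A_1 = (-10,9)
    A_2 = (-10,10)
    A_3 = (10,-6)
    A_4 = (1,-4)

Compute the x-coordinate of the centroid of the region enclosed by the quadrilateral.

-7/23

Apply the shoelace (surveyor's) formula. First the cross-terms c_i = x_i·y_{i+1} − x_{i+1}·y_i:
  -10, -40, -34, -31  ⇒  2A = -115, A = -57.5.
Then Σ (x_i + x_{i+1})·c_i = 105, so x̄ = 105 / (6·(-57.5)) = -7/23.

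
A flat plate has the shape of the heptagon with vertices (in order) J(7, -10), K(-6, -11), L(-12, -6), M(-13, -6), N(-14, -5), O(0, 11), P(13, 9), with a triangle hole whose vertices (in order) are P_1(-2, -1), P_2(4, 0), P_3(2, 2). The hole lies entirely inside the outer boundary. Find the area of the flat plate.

Outer boundary:
Σ = (-137) + (-96) + (-6) + (-19) + (-154) + (-143) + (-193) = -748
Area = |Σ|/2 = 374.
Hole:
Apply Gauss's area formula: 2A = Σ (x_i·y_{i+1} − x_{i+1}·y_i), indices taken mod 3.
Σ = (4) + (8) + (2) = 14
Area = |Σ|/2 = 7.
Net area = 374 − 7 = 367.

367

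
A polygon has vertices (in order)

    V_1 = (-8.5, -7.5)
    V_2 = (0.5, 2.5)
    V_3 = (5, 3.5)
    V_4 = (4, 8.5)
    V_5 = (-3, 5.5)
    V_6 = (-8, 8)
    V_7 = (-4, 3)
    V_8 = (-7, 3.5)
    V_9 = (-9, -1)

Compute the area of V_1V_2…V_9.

Apply Gauss's area formula: 2A = Σ (x_i·y_{i+1} − x_{i+1}·y_i), indices taken mod 9.
Σ = (-17.5) + (-10.75) + (28.5) + (47.5) + (20) + (8) + (7) + (38.5) + (59) = 180.25
Area = |Σ|/2 = 90.125.

90.125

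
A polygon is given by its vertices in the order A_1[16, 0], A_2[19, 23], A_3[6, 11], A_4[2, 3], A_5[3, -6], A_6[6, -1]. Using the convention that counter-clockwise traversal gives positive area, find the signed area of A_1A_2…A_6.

231.5

A_1→A_2: (16)(23) − (19)(0) = 368
A_2→A_3: (19)(11) − (6)(23) = 71
A_3→A_4: (6)(3) − (2)(11) = -4
A_4→A_5: (2)(-6) − (3)(3) = -21
A_5→A_6: (3)(-1) − (6)(-6) = 33
A_6→A_1: (6)(0) − (16)(-1) = 16
Σ = 463
Signed area = Σ/2 = 231.5 (positive ⇒ counter-clockwise traversal).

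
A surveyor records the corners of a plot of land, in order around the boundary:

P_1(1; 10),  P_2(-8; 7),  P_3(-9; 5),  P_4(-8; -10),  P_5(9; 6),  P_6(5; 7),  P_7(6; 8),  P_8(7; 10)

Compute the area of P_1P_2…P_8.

188.5

Apply the surveyor's formula: 2A = Σ (x_i·y_{i+1} − x_{i+1}·y_i), indices taken mod 8.
Σ = (87) + (23) + (130) + (42) + (33) + (-2) + (4) + (60) = 377
Area = |Σ|/2 = 188.5.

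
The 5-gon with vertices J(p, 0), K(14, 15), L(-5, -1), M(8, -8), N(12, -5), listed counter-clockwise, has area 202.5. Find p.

Write out the shoelace sum; only the two edges meeting at J involve p:
2·Area = [(12·0 − p·(-5)) + (p·15 − 14·0)] + 165
       = 20·p + 165 = 405
⇒ p = 12.

12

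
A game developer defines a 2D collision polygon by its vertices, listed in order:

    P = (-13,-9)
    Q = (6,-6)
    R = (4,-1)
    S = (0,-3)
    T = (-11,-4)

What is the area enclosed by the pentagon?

Apply Gauss's area formula: 2A = Σ (x_i·y_{i+1} − x_{i+1}·y_i), indices taken mod 5.
Σ = (132) + (18) + (-12) + (-33) + (47) = 152
Area = |Σ|/2 = 76.

76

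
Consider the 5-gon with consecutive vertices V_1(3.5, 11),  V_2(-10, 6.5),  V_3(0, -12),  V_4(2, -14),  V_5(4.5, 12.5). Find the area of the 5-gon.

185.25

Apply the surveyor's formula: 2A = Σ (x_i·y_{i+1} − x_{i+1}·y_i), indices taken mod 5.
Cross-terms: 132.75, 120, 24, 88, 5.75  ⇒  Σ = 370.5
Area = |Σ|/2 = 185.25.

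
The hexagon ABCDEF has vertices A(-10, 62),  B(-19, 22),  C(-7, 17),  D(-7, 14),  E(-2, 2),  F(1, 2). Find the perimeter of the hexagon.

|AB| = √((-9)² + (-40)²) = √1681 = 41
|BC| = √((12)² + (-5)²) = √169 = 13
|CD| = √((0)² + (-3)²) = √9 = 3
|DE| = √((5)² + (-12)²) = √169 = 13
|EF| = √((3)² + (0)²) = √9 = 3
|FA| = √((-11)² + (60)²) = √3721 = 61
Perimeter = 41 + 13 + 3 + 13 + 3 + 61 = 134.

134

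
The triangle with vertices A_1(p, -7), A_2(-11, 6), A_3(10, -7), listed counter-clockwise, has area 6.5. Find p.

11

Write out the shoelace sum; only the two edges meeting at A_1 involve p:
2·Area = [(10·(-7) − p·(-7)) + (p·6 − (-11)·(-7))] + 17
       = 13·p + -130 = 13
⇒ p = 11.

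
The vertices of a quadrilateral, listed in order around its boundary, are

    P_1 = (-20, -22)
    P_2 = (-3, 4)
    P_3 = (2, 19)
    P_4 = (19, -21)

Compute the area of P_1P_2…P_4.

726

Σ = (-146) + (-65) + (-403) + (-838) = -1452
Area = |Σ|/2 = 726.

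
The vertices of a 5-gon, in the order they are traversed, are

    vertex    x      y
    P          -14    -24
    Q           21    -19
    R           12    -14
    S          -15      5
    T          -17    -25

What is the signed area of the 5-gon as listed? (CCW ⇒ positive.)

536

Apply the shoelace (surveyor's) formula: 2A = Σ (x_i·y_{i+1} − x_{i+1}·y_i), indices taken mod 5.
Σ = (770) + (-66) + (-150) + (460) + (58) = 1072
Signed area = Σ/2 = 536 (positive ⇒ counter-clockwise traversal).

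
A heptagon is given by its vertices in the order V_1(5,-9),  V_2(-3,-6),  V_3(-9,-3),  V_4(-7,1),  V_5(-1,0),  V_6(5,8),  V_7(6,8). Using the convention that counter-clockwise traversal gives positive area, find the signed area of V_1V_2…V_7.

Apply the shoelace (surveyor's) formula: 2A = Σ (x_i·y_{i+1} − x_{i+1}·y_i), indices taken mod 7.
Σ = (-57) + (-45) + (-30) + (1) + (-8) + (-8) + (-94) = -241
Signed area = Σ/2 = -120.5 (negative ⇒ clockwise traversal).

-120.5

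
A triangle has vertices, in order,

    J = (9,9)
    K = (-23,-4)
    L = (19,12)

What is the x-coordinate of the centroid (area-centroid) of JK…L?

Apply Gauss's area formula. First the cross-terms c_i = x_i·y_{i+1} − x_{i+1}·y_i:
  171, -200, 63  ⇒  2A = 34, A = 17.
Then Σ (x_i + x_{i+1})·c_i = 170, so x̄ = 170 / (6·17) = 5/3.

5/3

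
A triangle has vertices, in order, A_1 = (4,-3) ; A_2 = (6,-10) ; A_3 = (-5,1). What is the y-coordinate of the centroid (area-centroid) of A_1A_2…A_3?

-4

Apply the surveyor's formula. First the cross-terms c_i = x_i·y_{i+1} − x_{i+1}·y_i:
  -22, -44, 11  ⇒  2A = -55, A = -27.5.
Then Σ (y_i + y_{i+1})·c_i = 660, so ȳ = 660 / (6·(-27.5)) = -4.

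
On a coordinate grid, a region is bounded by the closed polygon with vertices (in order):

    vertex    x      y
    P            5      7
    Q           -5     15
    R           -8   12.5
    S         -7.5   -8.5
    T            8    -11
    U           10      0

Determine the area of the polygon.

329.875

Apply Gauss's area formula: 2A = Σ (x_i·y_{i+1} − x_{i+1}·y_i), indices taken mod 6.
Σ = (110) + (57.5) + (161.75) + (150.5) + (110) + (70) = 659.75
Area = |Σ|/2 = 329.875.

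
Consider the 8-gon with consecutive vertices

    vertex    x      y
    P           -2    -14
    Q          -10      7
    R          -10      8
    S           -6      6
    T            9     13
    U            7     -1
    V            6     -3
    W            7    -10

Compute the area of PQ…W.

Apply the shoelace (surveyor's) formula: 2A = Σ (x_i·y_{i+1} − x_{i+1}·y_i), indices taken mod 8.
Cross-terms: -154, -10, -12, -132, -100, -15, -39, -118  ⇒  Σ = -580
Area = |Σ|/2 = 290.

290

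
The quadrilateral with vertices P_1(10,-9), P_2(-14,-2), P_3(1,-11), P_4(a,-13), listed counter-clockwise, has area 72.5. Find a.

The doubled signed area Σ (x_i y_{i+1} − x_{i+1} y_i) is linear in a.
With a=0 it equals 127; the coefficient of a is 2 (from the two edges through P_4).
So 2·a + 127 = 2·72.5 = 145 ⇒ a = 9.

9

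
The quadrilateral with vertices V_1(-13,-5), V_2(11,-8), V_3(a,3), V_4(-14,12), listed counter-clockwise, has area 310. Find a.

8

The doubled signed area Σ (x_i y_{i+1} − x_{i+1} y_i) is linear in a.
With a=0 it equals 460; the coefficient of a is 20 (from the two edges through V_3).
So 20·a + 460 = 2·310 = 620 ⇒ a = 8.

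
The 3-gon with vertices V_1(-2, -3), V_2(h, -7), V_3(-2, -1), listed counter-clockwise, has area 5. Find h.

3

Write out the shoelace sum; only the two edges meeting at V_2 involve h:
2·Area = [((-2)·(-7) − h·(-3)) + (h·(-1) − (-2)·(-7))] + 4
       = 2·h + 4 = 10
⇒ h = 3.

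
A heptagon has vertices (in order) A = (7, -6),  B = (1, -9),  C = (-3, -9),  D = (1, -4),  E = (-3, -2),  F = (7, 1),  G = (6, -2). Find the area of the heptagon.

58.5

Apply the surveyor's formula: 2A = Σ (x_i·y_{i+1} − x_{i+1}·y_i), indices taken mod 7.
Σ = (-57) + (-36) + (21) + (-14) + (11) + (-20) + (-22) = -117
Area = |Σ|/2 = 58.5.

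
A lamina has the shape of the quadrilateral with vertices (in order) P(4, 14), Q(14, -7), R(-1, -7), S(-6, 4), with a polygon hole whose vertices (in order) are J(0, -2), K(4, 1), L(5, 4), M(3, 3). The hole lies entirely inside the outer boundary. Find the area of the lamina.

229.5

Outer boundary:
Cross-terms: -224, -105, -46, -100  ⇒  Σ = -475
Area = |Σ|/2 = 237.5.
Hole:
Apply the surveyor's formula: 2A = Σ (x_i·y_{i+1} − x_{i+1}·y_i), indices taken mod 4.
J→K: (0)(1) − (4)(-2) = 8
K→L: (4)(4) − (5)(1) = 11
L→M: (5)(3) − (3)(4) = 3
M→J: (3)(-2) − (0)(3) = -6
Σ = 16
Area = |Σ|/2 = 8.
Net area = 237.5 − 8 = 229.5.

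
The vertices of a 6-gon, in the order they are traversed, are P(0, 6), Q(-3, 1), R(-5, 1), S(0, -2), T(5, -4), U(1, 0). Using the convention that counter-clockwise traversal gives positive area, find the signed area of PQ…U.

25

Apply the shoelace formula: 2A = Σ (x_i·y_{i+1} − x_{i+1}·y_i), indices taken mod 6.
Σ = (18) + (2) + (10) + (10) + (4) + (6) = 50
Signed area = Σ/2 = 25 (positive ⇒ counter-clockwise traversal).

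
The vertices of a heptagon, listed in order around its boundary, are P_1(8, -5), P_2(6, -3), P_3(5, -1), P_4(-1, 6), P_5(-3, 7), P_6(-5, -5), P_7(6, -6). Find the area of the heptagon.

Apply Gauss's area formula: 2A = Σ (x_i·y_{i+1} − x_{i+1}·y_i), indices taken mod 7.
Σ = (6) + (9) + (29) + (11) + (50) + (60) + (18) = 183
Area = |Σ|/2 = 91.5.

91.5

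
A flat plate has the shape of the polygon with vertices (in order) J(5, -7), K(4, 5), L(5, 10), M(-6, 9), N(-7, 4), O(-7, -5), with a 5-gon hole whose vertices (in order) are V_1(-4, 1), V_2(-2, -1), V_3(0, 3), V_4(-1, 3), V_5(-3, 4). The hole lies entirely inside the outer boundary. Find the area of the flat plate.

164

Outer boundary:
J→K: (5)(5) − (4)(-7) = 53
K→L: (4)(10) − (5)(5) = 15
L→M: (5)(9) − (-6)(10) = 105
M→N: (-6)(4) − (-7)(9) = 39
N→O: (-7)(-5) − (-7)(4) = 63
O→J: (-7)(-7) − (5)(-5) = 74
Σ = 349
Area = |Σ|/2 = 174.5.
Hole:
Apply the surveyor's formula: 2A = Σ (x_i·y_{i+1} − x_{i+1}·y_i), indices taken mod 5.
V_1→V_2: (-4)(-1) − (-2)(1) = 6
V_2→V_3: (-2)(3) − (0)(-1) = -6
V_3→V_4: (0)(3) − (-1)(3) = 3
V_4→V_5: (-1)(4) − (-3)(3) = 5
V_5→V_1: (-3)(1) − (-4)(4) = 13
Σ = 21
Area = |Σ|/2 = 10.5.
Net area = 174.5 − 10.5 = 164.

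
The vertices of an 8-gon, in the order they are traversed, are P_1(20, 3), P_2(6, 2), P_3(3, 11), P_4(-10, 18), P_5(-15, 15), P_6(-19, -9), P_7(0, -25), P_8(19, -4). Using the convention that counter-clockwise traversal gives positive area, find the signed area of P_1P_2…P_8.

936.5

Apply the shoelace formula: 2A = Σ (x_i·y_{i+1} − x_{i+1}·y_i), indices taken mod 8.
Cross-terms: 22, 60, 164, 120, 420, 475, 475, 137  ⇒  Σ = 1873
Signed area = Σ/2 = 936.5 (positive ⇒ counter-clockwise traversal).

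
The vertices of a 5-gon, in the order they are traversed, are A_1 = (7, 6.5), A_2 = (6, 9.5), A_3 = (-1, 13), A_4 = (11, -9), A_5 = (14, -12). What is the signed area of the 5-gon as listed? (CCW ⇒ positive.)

A_1→A_2: (7)(9.5) − (6)(6.5) = 27.5
A_2→A_3: (6)(13) − (-1)(9.5) = 87.5
A_3→A_4: (-1)(-9) − (11)(13) = -134
A_4→A_5: (11)(-12) − (14)(-9) = -6
A_5→A_1: (14)(6.5) − (7)(-12) = 175
Σ = 150
Signed area = Σ/2 = 75 (positive ⇒ counter-clockwise traversal).

75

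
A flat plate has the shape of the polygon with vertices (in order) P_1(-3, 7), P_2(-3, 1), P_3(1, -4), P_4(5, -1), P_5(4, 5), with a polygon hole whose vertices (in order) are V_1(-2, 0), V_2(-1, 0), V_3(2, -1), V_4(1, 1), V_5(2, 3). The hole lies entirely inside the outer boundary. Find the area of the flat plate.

54.5

Outer boundary:
Apply Gauss's area formula: 2A = Σ (x_i·y_{i+1} − x_{i+1}·y_i), indices taken mod 5.
Σ = (18) + (11) + (19) + (29) + (43) = 120
Area = |Σ|/2 = 60.
Hole:
Σ = (0) + (1) + (3) + (1) + (6) = 11
Area = |Σ|/2 = 5.5.
Net area = 60 − 5.5 = 54.5.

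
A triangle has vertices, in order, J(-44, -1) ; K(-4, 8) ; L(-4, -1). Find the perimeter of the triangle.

90

|JK| = √((40)² + (9)²) = √1681 = 41
|KL| = √((0)² + (-9)²) = √81 = 9
|LJ| = √((-40)² + (0)²) = √1600 = 40
Perimeter = 41 + 9 + 40 = 90.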